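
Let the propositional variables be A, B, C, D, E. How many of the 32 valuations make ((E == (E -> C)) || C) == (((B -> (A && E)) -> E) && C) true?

Initial set: {(((E == (E -> C)) || C) == (((B -> (A && E)) -> E) && C))}.
(((E == (E -> C)) || C) == (((B -> (A && E)) -> E) && C)): β-rule — branch into ((E == (E -> C)) || C), (((B -> (A && E)) -> E) && C)  //  !((E == (E -> C)) || C), !(((B -> (A && E)) -> E) && C).
  branch 1 (add ((E == (E -> C)) || C), (((B -> (A && E)) -> E) && C)):
    (((B -> (A && E)) -> E) && C): α-rule — add ((B -> (A && E)) -> E), C.
    ((E == (E -> C)) || C): β-rule — branch into (E == (E -> C))  //  C.
      branch 1.1 (add (E == (E -> C))):
        ((B -> (A && E)) -> E): β-rule — branch into !(B -> (A && E))  //  E.
          branch 1.1.1 (add !(B -> (A && E))):
            !(B -> (A && E)): α-rule — add B, !(A && E).
            (E == (E -> C)): β-rule — branch into E, (E -> C)  //  !E, !(E -> C).
              branch 1.1.1.1 (add E, (E -> C)):
                !(A && E): β-rule — branch into !A  //  !E.
                  branch 1.1.1.1.1 (add !A):
                    (E -> C): β-rule — branch into !E  //  C.
                      branch 1.1.1.1.1.1 (add !E):
                        × closes — contains both E and !E.
                      branch 1.1.1.1.1.2 (add C):
                        ○ open, literals {A=F, B=T, C=T, E=T}.
                  branch 1.1.1.1.2 (add !E):
                    × closes — contains both E and !E.
              branch 1.1.1.2 (add !E, !(E -> C)):
                !(E -> C): α-rule — add E, !C.
                × closes — contains both E and !E.
          branch 1.1.2 (add E):
            (E == (E -> C)): β-rule — branch into E, (E -> C)  //  !E, !(E -> C).
              branch 1.1.2.1 (add E, (E -> C)):
                (E -> C): β-rule — branch into !E  //  C.
                  branch 1.1.2.1.1 (add !E):
                    × closes — contains both E and !E.
                  branch 1.1.2.1.2 (add C):
                    ○ open, literals {C=T, E=T}.
              branch 1.1.2.2 (add !E, !(E -> C)):
                × closes — contains both E and !E.
      branch 1.2 (add C):
        ((B -> (A && E)) -> E): β-rule — branch into !(B -> (A && E))  //  E.
          branch 1.2.1 (add !(B -> (A && E))):
            !(B -> (A && E)): α-rule — add B, !(A && E).
            !(A && E): β-rule — branch into !A  //  !E.
              branch 1.2.1.1 (add !A):
                ○ open, literals {A=F, B=T, C=T}.
              branch 1.2.1.2 (add !E):
                ○ open, literals {B=T, C=T, E=F}.
          branch 1.2.2 (add E):
            ○ open, literals {C=T, E=T}.
  branch 2 (add !((E == (E -> C)) || C), !(((B -> (A && E)) -> E) && C)):
    !((E == (E -> C)) || C): α-rule — add !(E == (E -> C)), !C.
    !(((B -> (A && E)) -> E) && C): β-rule — branch into !((B -> (A && E)) -> E)  //  !C.
      branch 2.1 (add !((B -> (A && E)) -> E)):
        !((B -> (A && E)) -> E): α-rule — add (B -> (A && E)), !E.
        !(E == (E -> C)): β-rule — branch into E, !(E -> C)  //  !E, (E -> C).
          branch 2.1.1 (add E, !(E -> C)):
            × closes — contains both E and !E.
          branch 2.1.2 (add !E, (E -> C)):
            (B -> (A && E)): β-rule — branch into !B  //  (A && E).
              branch 2.1.2.1 (add !B):
                (E -> C): β-rule — branch into !E  //  C.
                  branch 2.1.2.1.1 (add !E):
                    ○ open, literals {B=F, C=F, E=F}.
                  branch 2.1.2.1.2 (add C):
                    × closes — contains both C and !C.
              branch 2.1.2.2 (add (A && E)):
                (A && E): α-rule — add A, E.
                × closes — contains both E and !E.
      branch 2.2 (add !C):
        !(E == (E -> C)): β-rule — branch into E, !(E -> C)  //  !E, (E -> C).
          branch 2.2.1 (add E, !(E -> C)):
            !(E -> C): α-rule — add E, !C.
            ○ open, literals {C=F, E=T}.
          branch 2.2.2 (add !E, (E -> C)):
            (E -> C): β-rule — branch into !E  //  C.
              branch 2.2.2.1 (add !E):
                ○ open, literals {C=F, E=F}.
              branch 2.2.2.2 (add C):
                × closes — contains both C and !C.
9 branches closed, 8 open.
Each open branch fixes some atoms; the unmentioned ones are free. Counting distinct full assignments: branch {A=F, B=T, C=T, E=T} (D) contributes 2 new; branch {C=T, E=T} (A, B, D) contributes 6 new; branch {A=F, B=T, C=T} (D, E) contributes 2 new; branch {B=T, C=T, E=F} (A, D) contributes 2 new; branch {C=T, E=T} (A, B, D) contributes 0 new; branch {B=F, C=F, E=F} (A, D) contributes 4 new; branch {C=F, E=T} (A, B, D) contributes 8 new; branch {C=F, E=F} (A, B, D) contributes 4 new. Total: 28.

28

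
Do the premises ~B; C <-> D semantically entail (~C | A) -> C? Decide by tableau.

No

Initial set: {T ~B; T (C <-> D); F ((~C | A) -> C)}.
F ((~C | A) -> C): α-rule — add T (~C | A), F C.
T (C <-> D): β-rule — branch into T C, T D  //  F C, F D.
  branch 1 (add T C, T D):
    × closes — contains both C and ~C.
  branch 2 (add F C, F D):
    T (~C | A): β-rule — branch into T ~C  //  T A.
      branch 2.1 (add T ~C):
        ○ open, literals {B=0, C=0, D=0}.
      branch 2.2 (add T A):
        ○ open, literals {A=1, B=0, C=0, D=0}.
1 branch closed, 2 open.
An open branch gives a countermodel: B=0, C=0, D=0 (unmentioned atoms arbitrary); the premises hold there but the conclusion fails.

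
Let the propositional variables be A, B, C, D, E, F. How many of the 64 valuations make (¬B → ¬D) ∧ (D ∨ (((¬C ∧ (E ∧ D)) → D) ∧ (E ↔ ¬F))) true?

32

Initial set: {T ((¬B → ¬D) ∧ (D ∨ (((¬C ∧ (E ∧ D)) → D) ∧ (E ↔ ¬F))))}.
T ((¬B → ¬D) ∧ (D ∨ (((¬C ∧ (E ∧ D)) → D) ∧ (E ↔ ¬F)))): α-rule — add T (¬B → ¬D), T (D ∨ (((¬C ∧ (E ∧ D)) → D) ∧ (E ↔ ¬F))).
T (¬B → ¬D): β-rule — branch into F ¬B  //  T ¬D.
  branch 1 (add F ¬B):
    T (D ∨ (((¬C ∧ (E ∧ D)) → D) ∧ (E ↔ ¬F))): β-rule — branch into T D  //  T (((¬C ∧ (E ∧ D)) → D) ∧ (E ↔ ¬F)).
      branch 1.1 (add T D):
        ○ open, literals {B=1, D=1}.
      branch 1.2 (add T (((¬C ∧ (E ∧ D)) → D) ∧ (E ↔ ¬F))):
        T (((¬C ∧ (E ∧ D)) → D) ∧ (E ↔ ¬F)): α-rule — add T ((¬C ∧ (E ∧ D)) → D), T (E ↔ ¬F).
        T ((¬C ∧ (E ∧ D)) → D): β-rule — branch into F (¬C ∧ (E ∧ D))  //  T D.
          branch 1.2.1 (add F (¬C ∧ (E ∧ D))):
            T (E ↔ ¬F): β-rule — branch into T E, T ¬F  //  F E, F ¬F.
              branch 1.2.1.1 (add T E, T ¬F):
                F (¬C ∧ (E ∧ D)): β-rule — branch into F ¬C  //  F (E ∧ D).
                  branch 1.2.1.1.1 (add F ¬C):
                    ○ open, literals {B=1, C=1, E=1, F=0}.
                  branch 1.2.1.1.2 (add F (E ∧ D)):
                    F (E ∧ D): β-rule — branch into F E  //  F D.
                      branch 1.2.1.1.2.1 (add F E):
                        × closes — contains both E and ¬E.
                      branch 1.2.1.1.2.2 (add F D):
                        ○ open, literals {B=1, D=0, E=1, F=0}.
              branch 1.2.1.2 (add F E, F ¬F):
                F (¬C ∧ (E ∧ D)): β-rule — branch into F ¬C  //  F (E ∧ D).
                  branch 1.2.1.2.1 (add F ¬C):
                    ○ open, literals {B=1, C=1, E=0, F=1}.
                  branch 1.2.1.2.2 (add F (E ∧ D)):
                    F (E ∧ D): β-rule — branch into F E  //  F D.
                      branch 1.2.1.2.2.1 (add F E):
                        ○ open, literals {B=1, E=0, F=1}.
                      branch 1.2.1.2.2.2 (add F D):
                        ○ open, literals {B=1, D=0, E=0, F=1}.
          branch 1.2.2 (add T D):
            T (E ↔ ¬F): β-rule — branch into T E, T ¬F  //  F E, F ¬F.
              branch 1.2.2.1 (add T E, T ¬F):
                ○ open, literals {B=1, D=1, E=1, F=0}.
              branch 1.2.2.2 (add F E, F ¬F):
                ○ open, literals {B=1, D=1, E=0, F=1}.
  branch 2 (add T ¬D):
    T (D ∨ (((¬C ∧ (E ∧ D)) → D) ∧ (E ↔ ¬F))): β-rule — branch into T D  //  T (((¬C ∧ (E ∧ D)) → D) ∧ (E ↔ ¬F)).
      branch 2.1 (add T D):
        × closes — contains both D and ¬D.
      branch 2.2 (add T (((¬C ∧ (E ∧ D)) → D) ∧ (E ↔ ¬F))):
        T (((¬C ∧ (E ∧ D)) → D) ∧ (E ↔ ¬F)): α-rule — add T ((¬C ∧ (E ∧ D)) → D), T (E ↔ ¬F).
        T ((¬C ∧ (E ∧ D)) → D): β-rule — branch into F (¬C ∧ (E ∧ D))  //  T D.
          branch 2.2.1 (add F (¬C ∧ (E ∧ D))):
            T (E ↔ ¬F): β-rule — branch into T E, T ¬F  //  F E, F ¬F.
              branch 2.2.1.1 (add T E, T ¬F):
                F (¬C ∧ (E ∧ D)): β-rule — branch into F ¬C  //  F (E ∧ D).
                  branch 2.2.1.1.1 (add F ¬C):
                    ○ open, literals {C=1, D=0, E=1, F=0}.
                  branch 2.2.1.1.2 (add F (E ∧ D)):
                    F (E ∧ D): β-rule — branch into F E  //  F D.
                      branch 2.2.1.1.2.1 (add F E):
                        × closes — contains both E and ¬E.
                      branch 2.2.1.1.2.2 (add F D):
                        ○ open, literals {D=0, E=1, F=0}.
              branch 2.2.1.2 (add F E, F ¬F):
                F (¬C ∧ (E ∧ D)): β-rule — branch into F ¬C  //  F (E ∧ D).
                  branch 2.2.1.2.1 (add F ¬C):
                    ○ open, literals {C=1, D=0, E=0, F=1}.
                  branch 2.2.1.2.2 (add F (E ∧ D)):
                    F (E ∧ D): β-rule — branch into F E  //  F D.
                      branch 2.2.1.2.2.1 (add F E):
                        ○ open, literals {D=0, E=0, F=1}.
                      branch 2.2.1.2.2.2 (add F D):
                        ○ open, literals {D=0, E=0, F=1}.
          branch 2.2.2 (add T D):
            × closes — contains both D and ¬D.
4 branches closed, 13 open.
Each open branch fixes some atoms; the unmentioned ones are free. Counting distinct full assignments: branch {B=1, D=1} (A, C, E, F) contributes 16 new; branch {B=1, C=1, E=1, F=0} (A, D) contributes 2 new; branch {B=1, D=0, E=1, F=0} (A, C) contributes 2 new; branch {B=1, C=1, E=0, F=1} (A, D) contributes 2 new; branch {B=1, E=0, F=1} (A, C, D) contributes 2 new; branch {B=1, D=0, E=0, F=1} (A, C) contributes 0 new; branch {B=1, D=1, E=1, F=0} (A, C) contributes 0 new; branch {B=1, D=1, E=0, F=1} (A, C) contributes 0 new; branch {C=1, D=0, E=1, F=0} (A, B) contributes 2 new; branch {D=0, E=1, F=0} (A, B, C) contributes 2 new; branch {C=1, D=0, E=0, F=1} (A, B) contributes 2 new; branch {D=0, E=0, F=1} (A, B, C) contributes 2 new; branch {D=0, E=0, F=1} (A, B, C) contributes 0 new. Total: 32.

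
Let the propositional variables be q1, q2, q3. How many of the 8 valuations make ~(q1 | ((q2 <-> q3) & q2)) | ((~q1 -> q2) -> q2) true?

6

Initial set: {(~(q1 | ((q2 <-> q3) & q2)) | ((~q1 -> q2) -> q2))}.
(~(q1 | ((q2 <-> q3) & q2)) | ((~q1 -> q2) -> q2)): β-rule — branch into ~(q1 | ((q2 <-> q3) & q2))  //  ((~q1 -> q2) -> q2).
  branch 1 (add ~(q1 | ((q2 <-> q3) & q2))):
    ~(q1 | ((q2 <-> q3) & q2)): α-rule — add ~q1, ~((q2 <-> q3) & q2).
    ~((q2 <-> q3) & q2): β-rule — branch into ~(q2 <-> q3)  //  ~q2.
      branch 1.1 (add ~(q2 <-> q3)):
        ~(q2 <-> q3): β-rule — branch into q2, ~q3  //  ~q2, q3.
          branch 1.1.1 (add q2, ~q3):
            ○ open, literals {q1=0, q2=1, q3=0}.
          branch 1.1.2 (add ~q2, q3):
            ○ open, literals {q1=0, q2=0, q3=1}.
      branch 1.2 (add ~q2):
        ○ open, literals {q1=0, q2=0}.
  branch 2 (add ((~q1 -> q2) -> q2)):
    ((~q1 -> q2) -> q2): β-rule — branch into ~(~q1 -> q2)  //  q2.
      branch 2.1 (add ~(~q1 -> q2)):
        ~(~q1 -> q2): α-rule — add ~q1, ~q2.
        ○ open, literals {q1=0, q2=0}.
      branch 2.2 (add q2):
        ○ open, literals {q2=1}.
0 branches closed, 5 open.
Each open branch fixes some atoms; the unmentioned ones are free. Counting distinct full assignments: branch {q1=0, q2=1, q3=0} (none free) contributes 1 new; branch {q1=0, q2=0, q3=1} (none free) contributes 1 new; branch {q1=0, q2=0} (q3) contributes 1 new; branch {q1=0, q2=0} (q3) contributes 0 new; branch {q2=1} (q1, q3) contributes 3 new. Total: 6.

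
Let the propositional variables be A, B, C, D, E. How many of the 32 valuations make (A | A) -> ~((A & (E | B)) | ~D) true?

Initial set: {((A | A) -> ~((A & (E | B)) | ~D))}.
((A | A) -> ~((A & (E | B)) | ~D)): β-rule — branch into ~(A | A)  //  ~((A & (E | B)) | ~D).
  branch 1 (add ~(A | A)):
    ~(A | A): α-rule — add ~A, ~A.
    ○ open, literals {A=false}.
  branch 2 (add ~((A & (E | B)) | ~D)):
    ~((A & (E | B)) | ~D): α-rule — add ~(A & (E | B)), ~~D.
    ~(A & (E | B)): β-rule — branch into ~A  //  ~(E | B).
      branch 2.1 (add ~A):
        ○ open, literals {A=false, D=true}.
      branch 2.2 (add ~(E | B)):
        ~(E | B): α-rule — add ~E, ~B.
        ○ open, literals {B=false, D=true, E=false}.
0 branches closed, 3 open.
Each open branch fixes some atoms; the unmentioned ones are free. Counting distinct full assignments: branch {A=false} (B, C, D, E) contributes 16 new; branch {A=false, D=true} (B, C, E) contributes 0 new; branch {B=false, D=true, E=false} (A, C) contributes 2 new. Total: 18.

18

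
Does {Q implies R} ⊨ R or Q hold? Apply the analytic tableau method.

Initial set: {T (Q implies R); F (R or Q)}.
F (R or Q): α-rule — add F R, F Q.
T (Q implies R): β-rule — branch into F Q  //  T R.
  branch 1 (add F Q):
    ○ open, literals {Q=false, R=false}.
  branch 2 (add T R):
    × closes — contains both R and not R.
1 branch closed, 1 open.
An open branch gives a countermodel: Q=false, R=false (unmentioned atoms arbitrary); the premises hold there but the conclusion fails.

No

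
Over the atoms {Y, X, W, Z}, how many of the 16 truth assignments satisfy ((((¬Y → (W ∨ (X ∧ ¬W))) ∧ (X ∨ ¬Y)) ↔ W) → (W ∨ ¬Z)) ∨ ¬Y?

Initial set: {(((((¬Y → (W ∨ (X ∧ ¬W))) ∧ (X ∨ ¬Y)) ↔ W) → (W ∨ ¬Z)) ∨ ¬Y)}.
(((((¬Y → (W ∨ (X ∧ ¬W))) ∧ (X ∨ ¬Y)) ↔ W) → (W ∨ ¬Z)) ∨ ¬Y): β-rule — branch into ((((¬Y → (W ∨ (X ∧ ¬W))) ∧ (X ∨ ¬Y)) ↔ W) → (W ∨ ¬Z))  //  ¬Y.
  branch 1 (add ((((¬Y → (W ∨ (X ∧ ¬W))) ∧ (X ∨ ¬Y)) ↔ W) → (W ∨ ¬Z))):
    ((((¬Y → (W ∨ (X ∧ ¬W))) ∧ (X ∨ ¬Y)) ↔ W) → (W ∨ ¬Z)): β-rule — branch into ¬(((¬Y → (W ∨ (X ∧ ¬W))) ∧ (X ∨ ¬Y)) ↔ W)  //  (W ∨ ¬Z).
      branch 1.1 (add ¬(((¬Y → (W ∨ (X ∧ ¬W))) ∧ (X ∨ ¬Y)) ↔ W)):
        ¬(((¬Y → (W ∨ (X ∧ ¬W))) ∧ (X ∨ ¬Y)) ↔ W): β-rule — branch into ((¬Y → (W ∨ (X ∧ ¬W))) ∧ (X ∨ ¬Y)), ¬W  //  ¬((¬Y → (W ∨ (X ∧ ¬W))) ∧ (X ∨ ¬Y)), W.
          branch 1.1.1 (add ((¬Y → (W ∨ (X ∧ ¬W))) ∧ (X ∨ ¬Y)), ¬W):
            ((¬Y → (W ∨ (X ∧ ¬W))) ∧ (X ∨ ¬Y)): α-rule — add (¬Y → (W ∨ (X ∧ ¬W))), (X ∨ ¬Y).
            (¬Y → (W ∨ (X ∧ ¬W))): β-rule — branch into ¬¬Y  //  (W ∨ (X ∧ ¬W)).
              branch 1.1.1.1 (add ¬¬Y):
                (X ∨ ¬Y): β-rule — branch into X  //  ¬Y.
                  branch 1.1.1.1.1 (add X):
                    ○ open, literals {W=0, X=1, Y=1}.
                  branch 1.1.1.1.2 (add ¬Y):
                    × closes — contains both Y and ¬Y.
              branch 1.1.1.2 (add (W ∨ (X ∧ ¬W))):
                (X ∨ ¬Y): β-rule — branch into X  //  ¬Y.
                  branch 1.1.1.2.1 (add X):
                    (W ∨ (X ∧ ¬W)): β-rule — branch into W  //  (X ∧ ¬W).
                      branch 1.1.1.2.1.1 (add W):
                        × closes — contains both W and ¬W.
                      branch 1.1.1.2.1.2 (add (X ∧ ¬W)):
                        (X ∧ ¬W): α-rule — add X, ¬W.
                        ○ open, literals {W=0, X=1}.
                  branch 1.1.1.2.2 (add ¬Y):
                    (W ∨ (X ∧ ¬W)): β-rule — branch into W  //  (X ∧ ¬W).
                      branch 1.1.1.2.2.1 (add W):
                        × closes — contains both W and ¬W.
                      branch 1.1.1.2.2.2 (add (X ∧ ¬W)):
                        (X ∧ ¬W): α-rule — add X, ¬W.
                        ○ open, literals {W=0, X=1, Y=0}.
          branch 1.1.2 (add ¬((¬Y → (W ∨ (X ∧ ¬W))) ∧ (X ∨ ¬Y)), W):
            ¬((¬Y → (W ∨ (X ∧ ¬W))) ∧ (X ∨ ¬Y)): β-rule — branch into ¬(¬Y → (W ∨ (X ∧ ¬W)))  //  ¬(X ∨ ¬Y).
              branch 1.1.2.1 (add ¬(¬Y → (W ∨ (X ∧ ¬W)))):
                ¬(¬Y → (W ∨ (X ∧ ¬W))): α-rule — add ¬Y, ¬(W ∨ (X ∧ ¬W)).
                ¬(W ∨ (X ∧ ¬W)): α-rule — add ¬W, ¬(X ∧ ¬W).
                × closes — contains both W and ¬W.
              branch 1.1.2.2 (add ¬(X ∨ ¬Y)):
                ¬(X ∨ ¬Y): α-rule — add ¬X, ¬¬Y.
                ○ open, literals {W=1, X=0, Y=1}.
      branch 1.2 (add (W ∨ ¬Z)):
        (W ∨ ¬Z): β-rule — branch into W  //  ¬Z.
          branch 1.2.1 (add W):
            ○ open, literals {W=1}.
          branch 1.2.2 (add ¬Z):
            ○ open, literals {Z=0}.
  branch 2 (add ¬Y):
    ○ open, literals {Y=0}.
4 branches closed, 7 open.
Each open branch fixes some atoms; the unmentioned ones are free. Counting distinct full assignments: branch {W=0, X=1, Y=1} (Z) contributes 2 new; branch {W=0, X=1} (Y, Z) contributes 2 new; branch {W=0, X=1, Y=0} (Z) contributes 0 new; branch {W=1, X=0, Y=1} (Z) contributes 2 new; branch {W=1} (Y, X, Z) contributes 6 new; branch {Z=0} (Y, X, W) contributes 2 new; branch {Y=0} (X, W, Z) contributes 1 new. Total: 15.

15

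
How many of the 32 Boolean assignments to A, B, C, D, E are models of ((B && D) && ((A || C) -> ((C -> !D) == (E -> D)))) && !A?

2

Initial set: {(((B && D) && ((A || C) -> ((C -> !D) == (E -> D)))) && !A)}.
(((B && D) && ((A || C) -> ((C -> !D) == (E -> D)))) && !A): α-rule — add ((B && D) && ((A || C) -> ((C -> !D) == (E -> D)))), !A.
((B && D) && ((A || C) -> ((C -> !D) == (E -> D)))): α-rule — add (B && D), ((A || C) -> ((C -> !D) == (E -> D))).
(B && D): α-rule — add B, D.
((A || C) -> ((C -> !D) == (E -> D))): β-rule — branch into !(A || C)  //  ((C -> !D) == (E -> D)).
  branch 1 (add !(A || C)):
    !(A || C): α-rule — add !A, !C.
    ○ open, literals {A=0, B=1, C=0, D=1}.
  branch 2 (add ((C -> !D) == (E -> D))):
    ((C -> !D) == (E -> D)): β-rule — branch into (C -> !D), (E -> D)  //  !(C -> !D), !(E -> D).
      branch 2.1 (add (C -> !D), (E -> D)):
        (C -> !D): β-rule — branch into !C  //  !D.
          branch 2.1.1 (add !C):
            (E -> D): β-rule — branch into !E  //  D.
              branch 2.1.1.1 (add !E):
                ○ open, literals {A=0, B=1, C=0, D=1, E=0}.
              branch 2.1.1.2 (add D):
                ○ open, literals {A=0, B=1, C=0, D=1}.
          branch 2.1.2 (add !D):
            × closes — contains both D and !D.
      branch 2.2 (add !(C -> !D), !(E -> D)):
        !(C -> !D): α-rule — add C, !!D.
        !(E -> D): α-rule — add E, !D.
        × closes — contains both D and !D.
2 branches closed, 3 open.
Each open branch fixes some atoms; the unmentioned ones are free. Counting distinct full assignments: branch {A=0, B=1, C=0, D=1} (E) contributes 2 new; branch {A=0, B=1, C=0, D=1, E=0} (none free) contributes 0 new; branch {A=0, B=1, C=0, D=1} (E) contributes 0 new. Total: 2.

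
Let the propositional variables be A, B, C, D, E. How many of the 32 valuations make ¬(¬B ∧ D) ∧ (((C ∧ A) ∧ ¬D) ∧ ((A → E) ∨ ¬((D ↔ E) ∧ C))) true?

Initial set: {T (¬(¬B ∧ D) ∧ (((C ∧ A) ∧ ¬D) ∧ ((A → E) ∨ ¬((D ↔ E) ∧ C))))}.
T (¬(¬B ∧ D) ∧ (((C ∧ A) ∧ ¬D) ∧ ((A → E) ∨ ¬((D ↔ E) ∧ C)))): α-rule — add T ¬(¬B ∧ D), T (((C ∧ A) ∧ ¬D) ∧ ((A → E) ∨ ¬((D ↔ E) ∧ C))).
T (((C ∧ A) ∧ ¬D) ∧ ((A → E) ∨ ¬((D ↔ E) ∧ C))): α-rule — add T ((C ∧ A) ∧ ¬D), T ((A → E) ∨ ¬((D ↔ E) ∧ C)).
T ((C ∧ A) ∧ ¬D): α-rule — add T (C ∧ A), T ¬D.
T (C ∧ A): α-rule — add T C, T A.
T ¬(¬B ∧ D): β-rule — branch into F ¬B  //  F D.
  branch 1 (add F ¬B):
    T ((A → E) ∨ ¬((D ↔ E) ∧ C)): β-rule — branch into T (A → E)  //  T ¬((D ↔ E) ∧ C).
      branch 1.1 (add T (A → E)):
        T (A → E): β-rule — branch into F A  //  T E.
          branch 1.1.1 (add F A):
            × closes — contains both A and ¬A.
          branch 1.1.2 (add T E):
            ○ open, literals {A=1, B=1, C=1, D=0, E=1}.
      branch 1.2 (add T ¬((D ↔ E) ∧ C)):
        T ¬((D ↔ E) ∧ C): β-rule — branch into F (D ↔ E)  //  F C.
          branch 1.2.1 (add F (D ↔ E)):
            F (D ↔ E): β-rule — branch into T D, F E  //  F D, T E.
              branch 1.2.1.1 (add T D, F E):
                × closes — contains both D and ¬D.
              branch 1.2.1.2 (add F D, T E):
                ○ open, literals {A=1, B=1, C=1, D=0, E=1}.
          branch 1.2.2 (add F C):
            × closes — contains both C and ¬C.
  branch 2 (add F D):
    T ((A → E) ∨ ¬((D ↔ E) ∧ C)): β-rule — branch into T (A → E)  //  T ¬((D ↔ E) ∧ C).
      branch 2.1 (add T (A → E)):
        T (A → E): β-rule — branch into F A  //  T E.
          branch 2.1.1 (add F A):
            × closes — contains both A and ¬A.
          branch 2.1.2 (add T E):
            ○ open, literals {A=1, C=1, D=0, E=1}.
      branch 2.2 (add T ¬((D ↔ E) ∧ C)):
        T ¬((D ↔ E) ∧ C): β-rule — branch into F (D ↔ E)  //  F C.
          branch 2.2.1 (add F (D ↔ E)):
            F (D ↔ E): β-rule — branch into T D, F E  //  F D, T E.
              branch 2.2.1.1 (add T D, F E):
                × closes — contains both D and ¬D.
              branch 2.2.1.2 (add F D, T E):
                ○ open, literals {A=1, C=1, D=0, E=1}.
          branch 2.2.2 (add F C):
            × closes — contains both C and ¬C.
6 branches closed, 4 open.
Each open branch fixes some atoms; the unmentioned ones are free. Counting distinct full assignments: branch {A=1, B=1, C=1, D=0, E=1} (none free) contributes 1 new; branch {A=1, B=1, C=1, D=0, E=1} (none free) contributes 0 new; branch {A=1, C=1, D=0, E=1} (B) contributes 1 new; branch {A=1, C=1, D=0, E=1} (B) contributes 0 new. Total: 2.

2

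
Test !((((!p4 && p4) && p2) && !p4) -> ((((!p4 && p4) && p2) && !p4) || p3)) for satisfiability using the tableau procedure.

Unsatisfiable

Initial set: {!((((!p4 && p4) && p2) && !p4) -> ((((!p4 && p4) && p2) && !p4) || p3))}.
!((((!p4 && p4) && p2) && !p4) -> ((((!p4 && p4) && p2) && !p4) || p3)): α-rule — add (((!p4 && p4) && p2) && !p4), !((((!p4 && p4) && p2) && !p4) || p3).
(((!p4 && p4) && p2) && !p4): α-rule — add ((!p4 && p4) && p2), !p4.
!((((!p4 && p4) && p2) && !p4) || p3): α-rule — add !(((!p4 && p4) && p2) && !p4), !p3.
((!p4 && p4) && p2): α-rule — add (!p4 && p4), p2.
(!p4 && p4): α-rule — add !p4, p4.
× closes — contains both p4 and !p4.
All 1 branch closes.
Every branch closed; the formula is unsatisfiable.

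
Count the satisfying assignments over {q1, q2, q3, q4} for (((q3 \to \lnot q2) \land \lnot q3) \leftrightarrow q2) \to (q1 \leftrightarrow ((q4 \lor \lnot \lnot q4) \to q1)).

Initial set: {((((q3 \to \lnot q2) \land \lnot q3) \leftrightarrow q2) \to (q1 \leftrightarrow ((q4 \lor \lnot \lnot q4) \to q1)))}.
((((q3 \to \lnot q2) \land \lnot q3) \leftrightarrow q2) \to (q1 \leftrightarrow ((q4 \lor \lnot \lnot q4) \to q1))): β-rule — branch into \lnot (((q3 \to \lnot q2) \land \lnot q3) \leftrightarrow q2)  //  (q1 \leftrightarrow ((q4 \lor \lnot \lnot q4) \to q1)).
  branch 1 (add \lnot (((q3 \to \lnot q2) \land \lnot q3) \leftrightarrow q2)):
    \lnot (((q3 \to \lnot q2) \land \lnot q3) \leftrightarrow q2): β-rule — branch into ((q3 \to \lnot q2) \land \lnot q3), \lnot q2  //  \lnot ((q3 \to \lnot q2) \land \lnot q3), q2.
      branch 1.1 (add ((q3 \to \lnot q2) \land \lnot q3), \lnot q2):
        ((q3 \to \lnot q2) \land \lnot q3): α-rule — add (q3 \to \lnot q2), \lnot q3.
        (q3 \to \lnot q2): β-rule — branch into \lnot q3  //  \lnot q2.
          branch 1.1.1 (add \lnot q3):
            ○ open, literals {q2=F, q3=F}.
          branch 1.1.2 (add \lnot q2):
            ○ open, literals {q2=F, q3=F}.
      branch 1.2 (add \lnot ((q3 \to \lnot q2) \land \lnot q3), q2):
        \lnot ((q3 \to \lnot q2) \land \lnot q3): β-rule — branch into \lnot (q3 \to \lnot q2)  //  \lnot \lnot q3.
          branch 1.2.1 (add \lnot (q3 \to \lnot q2)):
            \lnot (q3 \to \lnot q2): α-rule — add q3, \lnot \lnot q2.
            ○ open, literals {q2=T, q3=T}.
          branch 1.2.2 (add \lnot \lnot q3):
            ○ open, literals {q2=T, q3=T}.
  branch 2 (add (q1 \leftrightarrow ((q4 \lor \lnot \lnot q4) \to q1))):
    (q1 \leftrightarrow ((q4 \lor \lnot \lnot q4) \to q1)): β-rule — branch into q1, ((q4 \lor \lnot \lnot q4) \to q1)  //  \lnot q1, \lnot ((q4 \lor \lnot \lnot q4) \to q1).
      branch 2.1 (add q1, ((q4 \lor \lnot \lnot q4) \to q1)):
        ((q4 \lor \lnot \lnot q4) \to q1): β-rule — branch into \lnot (q4 \lor \lnot \lnot q4)  //  q1.
          branch 2.1.1 (add \lnot (q4 \lor \lnot \lnot q4)):
            \lnot (q4 \lor \lnot \lnot q4): α-rule — add \lnot q4, \lnot \lnot \lnot q4.
            \lnot \lnot \lnot q4: drop double negation, giving \lnot q4.
            ○ open, literals {q1=T, q4=F}.
          branch 2.1.2 (add q1):
            ○ open, literals {q1=T}.
      branch 2.2 (add \lnot q1, \lnot ((q4 \lor \lnot \lnot q4) \to q1)):
        \lnot ((q4 \lor \lnot \lnot q4) \to q1): α-rule — add (q4 \lor \lnot \lnot q4), \lnot q1.
        (q4 \lor \lnot \lnot q4): β-rule — branch into q4  //  \lnot \lnot q4.
          branch 2.2.1 (add q4):
            ○ open, literals {q1=F, q4=T}.
          branch 2.2.2 (add \lnot \lnot q4):
            \lnot \lnot q4: drop double negation, giving q4.
            ○ open, literals {q1=F, q4=T}.
0 branches closed, 8 open.
Each open branch fixes some atoms; the unmentioned ones are free. Counting distinct full assignments: branch {q2=F, q3=F} (q1, q4) contributes 4 new; branch {q2=F, q3=F} (q1, q4) contributes 0 new; branch {q2=T, q3=T} (q1, q4) contributes 4 new; branch {q2=T, q3=T} (q1, q4) contributes 0 new; branch {q1=T, q4=F} (q2, q3) contributes 2 new; branch {q1=T} (q2, q3, q4) contributes 2 new; branch {q1=F, q4=T} (q2, q3) contributes 2 new; branch {q1=F, q4=T} (q2, q3) contributes 0 new. Total: 14.

14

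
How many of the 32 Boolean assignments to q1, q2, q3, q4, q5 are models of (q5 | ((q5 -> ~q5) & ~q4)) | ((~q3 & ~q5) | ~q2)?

30

Initial set: {((q5 | ((q5 -> ~q5) & ~q4)) | ((~q3 & ~q5) | ~q2))}.
((q5 | ((q5 -> ~q5) & ~q4)) | ((~q3 & ~q5) | ~q2)): β-rule — branch into (q5 | ((q5 -> ~q5) & ~q4))  //  ((~q3 & ~q5) | ~q2).
  branch 1 (add (q5 | ((q5 -> ~q5) & ~q4))):
    (q5 | ((q5 -> ~q5) & ~q4)): β-rule — branch into q5  //  ((q5 -> ~q5) & ~q4).
      branch 1.1 (add q5):
        ○ open, literals {q5=T}.
      branch 1.2 (add ((q5 -> ~q5) & ~q4)):
        ((q5 -> ~q5) & ~q4): α-rule — add (q5 -> ~q5), ~q4.
        (q5 -> ~q5): β-rule — branch into ~q5  //  ~q5.
          branch 1.2.1 (add ~q5):
            ○ open, literals {q4=F, q5=F}.
          branch 1.2.2 (add ~q5):
            ○ open, literals {q4=F, q5=F}.
  branch 2 (add ((~q3 & ~q5) | ~q2)):
    ((~q3 & ~q5) | ~q2): β-rule — branch into (~q3 & ~q5)  //  ~q2.
      branch 2.1 (add (~q3 & ~q5)):
        (~q3 & ~q5): α-rule — add ~q3, ~q5.
        ○ open, literals {q3=F, q5=F}.
      branch 2.2 (add ~q2):
        ○ open, literals {q2=F}.
0 branches closed, 5 open.
Each open branch fixes some atoms; the unmentioned ones are free. Counting distinct full assignments: branch {q5=T} (q1, q2, q3, q4) contributes 16 new; branch {q4=F, q5=F} (q1, q2, q3) contributes 8 new; branch {q4=F, q5=F} (q1, q2, q3) contributes 0 new; branch {q3=F, q5=F} (q1, q2, q4) contributes 4 new; branch {q2=F} (q1, q3, q4, q5) contributes 2 new. Total: 30.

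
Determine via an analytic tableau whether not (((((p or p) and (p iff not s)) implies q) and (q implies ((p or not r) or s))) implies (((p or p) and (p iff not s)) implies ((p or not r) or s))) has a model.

Initial set: {not (((((p or p) and (p iff not s)) implies q) and (q implies ((p or not r) or s))) implies (((p or p) and (p iff not s)) implies ((p or not r) or s)))}.
not (((((p or p) and (p iff not s)) implies q) and (q implies ((p or not r) or s))) implies (((p or p) and (p iff not s)) implies ((p or not r) or s))): α-rule — add ((((p or p) and (p iff not s)) implies q) and (q implies ((p or not r) or s))), not (((p or p) and (p iff not s)) implies ((p or not r) or s)).
((((p or p) and (p iff not s)) implies q) and (q implies ((p or not r) or s))): α-rule — add (((p or p) and (p iff not s)) implies q), (q implies ((p or not r) or s)).
not (((p or p) and (p iff not s)) implies ((p or not r) or s)): α-rule — add ((p or p) and (p iff not s)), not ((p or not r) or s).
((p or p) and (p iff not s)): α-rule — add (p or p), (p iff not s).
not ((p or not r) or s): α-rule — add not (p or not r), not s.
not (p or not r): α-rule — add not p, not not r.
(((p or p) and (p iff not s)) implies q): β-rule — branch into not ((p or p) and (p iff not s))  //  q.
  branch 1 (add not ((p or p) and (p iff not s))):
    (q implies ((p or not r) or s)): β-rule — branch into not q  //  ((p or not r) or s).
      branch 1.1 (add not q):
        (p or p): β-rule — branch into p  //  p.
          branch 1.1.1 (add p):
            × closes — contains both p and not p.
          branch 1.1.2 (add p):
            × closes — contains both p and not p.
      branch 1.2 (add ((p or not r) or s)):
        (p or p): β-rule — branch into p  //  p.
          branch 1.2.1 (add p):
            × closes — contains both p and not p.
          branch 1.2.2 (add p):
            × closes — contains both p and not p.
  branch 2 (add q):
    (q implies ((p or not r) or s)): β-rule — branch into not q  //  ((p or not r) or s).
      branch 2.1 (add not q):
        × closes — contains both q and not q.
      branch 2.2 (add ((p or not r) or s)):
        (p or p): β-rule — branch into p  //  p.
          branch 2.2.1 (add p):
            × closes — contains both p and not p.
          branch 2.2.2 (add p):
            × closes — contains both p and not p.
All 7 branches close.
Every branch closed; the formula is unsatisfiable.

Unsatisfiable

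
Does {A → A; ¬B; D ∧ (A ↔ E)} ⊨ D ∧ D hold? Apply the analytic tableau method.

Initial set: {(A → A); ¬B; (D ∧ (A ↔ E)); ¬(D ∧ D)}.
(D ∧ (A ↔ E)): α-rule — add D, (A ↔ E).
(A → A): β-rule — branch into ¬A  //  A.
  branch 1 (add ¬A):
    ¬(D ∧ D): β-rule — branch into ¬D  //  ¬D.
      branch 1.1 (add ¬D):
        × closes — contains both D and ¬D.
      branch 1.2 (add ¬D):
        × closes — contains both D and ¬D.
  branch 2 (add A):
    ¬(D ∧ D): β-rule — branch into ¬D  //  ¬D.
      branch 2.1 (add ¬D):
        × closes — contains both D and ¬D.
      branch 2.2 (add ¬D):
        × closes — contains both D and ¬D.
All 4 branches close.
Every branch closed, so the premises entail the conclusion.

Yes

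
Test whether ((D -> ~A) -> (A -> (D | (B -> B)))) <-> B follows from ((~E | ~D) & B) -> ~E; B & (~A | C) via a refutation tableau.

Yes

Initial set: {(((~E | ~D) & B) -> ~E); (B & (~A | C)); ~(((D -> ~A) -> (A -> (D | (B -> B)))) <-> B)}.
(B & (~A | C)): α-rule — add B, (~A | C).
(((~E | ~D) & B) -> ~E): β-rule — branch into ~((~E | ~D) & B)  //  ~E.
  branch 1 (add ~((~E | ~D) & B)):
    ~(((D -> ~A) -> (A -> (D | (B -> B)))) <-> B): β-rule — branch into ((D -> ~A) -> (A -> (D | (B -> B)))), ~B  //  ~((D -> ~A) -> (A -> (D | (B -> B)))), B.
      branch 1.1 (add ((D -> ~A) -> (A -> (D | (B -> B)))), ~B):
        × closes — contains both B and ~B.
      branch 1.2 (add ~((D -> ~A) -> (A -> (D | (B -> B)))), B):
        ~((D -> ~A) -> (A -> (D | (B -> B)))): α-rule — add (D -> ~A), ~(A -> (D | (B -> B))).
        ~(A -> (D | (B -> B))): α-rule — add A, ~(D | (B -> B)).
        ~(D | (B -> B)): α-rule — add ~D, ~(B -> B).
        ~(B -> B): α-rule — add B, ~B.
        × closes — contains both B and ~B.
  branch 2 (add ~E):
    ~(((D -> ~A) -> (A -> (D | (B -> B)))) <-> B): β-rule — branch into ((D -> ~A) -> (A -> (D | (B -> B)))), ~B  //  ~((D -> ~A) -> (A -> (D | (B -> B)))), B.
      branch 2.1 (add ((D -> ~A) -> (A -> (D | (B -> B)))), ~B):
        × closes — contains both B and ~B.
      branch 2.2 (add ~((D -> ~A) -> (A -> (D | (B -> B)))), B):
        ~((D -> ~A) -> (A -> (D | (B -> B)))): α-rule — add (D -> ~A), ~(A -> (D | (B -> B))).
        ~(A -> (D | (B -> B))): α-rule — add A, ~(D | (B -> B)).
        ~(D | (B -> B)): α-rule — add ~D, ~(B -> B).
        ~(B -> B): α-rule — add B, ~B.
        × closes — contains both B and ~B.
All 4 branches close.
Every branch closed, so the premises entail the conclusion.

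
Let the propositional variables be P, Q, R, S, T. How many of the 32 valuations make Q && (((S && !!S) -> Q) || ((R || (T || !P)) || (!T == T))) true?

16

Initial set: {(Q && (((S && !!S) -> Q) || ((R || (T || !P)) || (!T == T))))}.
(Q && (((S && !!S) -> Q) || ((R || (T || !P)) || (!T == T)))): α-rule — add Q, (((S && !!S) -> Q) || ((R || (T || !P)) || (!T == T))).
(((S && !!S) -> Q) || ((R || (T || !P)) || (!T == T))): β-rule — branch into ((S && !!S) -> Q)  //  ((R || (T || !P)) || (!T == T)).
  branch 1 (add ((S && !!S) -> Q)):
    ((S && !!S) -> Q): β-rule — branch into !(S && !!S)  //  Q.
      branch 1.1 (add !(S && !!S)):
        !(S && !!S): β-rule — branch into !S  //  !!!S.
          branch 1.1.1 (add !S):
            ○ open, literals {Q=1, S=0}.
          branch 1.1.2 (add !!!S):
            !!!S: drop double negation, giving !S.
            ○ open, literals {Q=1, S=0}.
      branch 1.2 (add Q):
        ○ open, literals {Q=1}.
  branch 2 (add ((R || (T || !P)) || (!T == T))):
    ((R || (T || !P)) || (!T == T)): β-rule — branch into (R || (T || !P))  //  (!T == T).
      branch 2.1 (add (R || (T || !P))):
        (R || (T || !P)): β-rule — branch into R  //  (T || !P).
          branch 2.1.1 (add R):
            ○ open, literals {Q=1, R=1}.
          branch 2.1.2 (add (T || !P)):
            (T || !P): β-rule — branch into T  //  !P.
              branch 2.1.2.1 (add T):
                ○ open, literals {Q=1, T=1}.
              branch 2.1.2.2 (add !P):
                ○ open, literals {P=0, Q=1}.
      branch 2.2 (add (!T == T)):
        (!T == T): β-rule — branch into !T, T  //  !!T, !T.
          branch 2.2.1 (add !T, T):
            × closes — contains both T and !T.
          branch 2.2.2 (add !!T, !T):
            × closes — contains both T and !T.
2 branches closed, 6 open.
Each open branch fixes some atoms; the unmentioned ones are free. Counting distinct full assignments: branch {Q=1, S=0} (P, R, T) contributes 8 new; branch {Q=1, S=0} (P, R, T) contributes 0 new; branch {Q=1} (P, R, S, T) contributes 8 new; branch {Q=1, R=1} (P, S, T) contributes 0 new; branch {Q=1, T=1} (P, R, S) contributes 0 new; branch {P=0, Q=1} (R, S, T) contributes 0 new. Total: 16.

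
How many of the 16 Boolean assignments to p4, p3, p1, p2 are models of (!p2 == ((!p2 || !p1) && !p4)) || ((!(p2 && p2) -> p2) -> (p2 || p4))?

16

Initial set: {((!p2 == ((!p2 || !p1) && !p4)) || ((!(p2 && p2) -> p2) -> (p2 || p4)))}.
((!p2 == ((!p2 || !p1) && !p4)) || ((!(p2 && p2) -> p2) -> (p2 || p4))): β-rule — branch into (!p2 == ((!p2 || !p1) && !p4))  //  ((!(p2 && p2) -> p2) -> (p2 || p4)).
  branch 1 (add (!p2 == ((!p2 || !p1) && !p4))):
    (!p2 == ((!p2 || !p1) && !p4)): β-rule — branch into !p2, ((!p2 || !p1) && !p4)  //  !!p2, !((!p2 || !p1) && !p4).
      branch 1.1 (add !p2, ((!p2 || !p1) && !p4)):
        ((!p2 || !p1) && !p4): α-rule — add (!p2 || !p1), !p4.
        (!p2 || !p1): β-rule — branch into !p2  //  !p1.
          branch 1.1.1 (add !p2):
            ○ open, literals {p2=0, p4=0}.
          branch 1.1.2 (add !p1):
            ○ open, literals {p1=0, p2=0, p4=0}.
      branch 1.2 (add !!p2, !((!p2 || !p1) && !p4)):
        !((!p2 || !p1) && !p4): β-rule — branch into !(!p2 || !p1)  //  !!p4.
          branch 1.2.1 (add !(!p2 || !p1)):
            !(!p2 || !p1): α-rule — add !!p2, !!p1.
            ○ open, literals {p1=1, p2=1}.
          branch 1.2.2 (add !!p4):
            ○ open, literals {p2=1, p4=1}.
  branch 2 (add ((!(p2 && p2) -> p2) -> (p2 || p4))):
    ((!(p2 && p2) -> p2) -> (p2 || p4)): β-rule — branch into !(!(p2 && p2) -> p2)  //  (p2 || p4).
      branch 2.1 (add !(!(p2 && p2) -> p2)):
        !(!(p2 && p2) -> p2): α-rule — add !(p2 && p2), !p2.
        !(p2 && p2): β-rule — branch into !p2  //  !p2.
          branch 2.1.1 (add !p2):
            ○ open, literals {p2=0}.
          branch 2.1.2 (add !p2):
            ○ open, literals {p2=0}.
      branch 2.2 (add (p2 || p4)):
        (p2 || p4): β-rule — branch into p2  //  p4.
          branch 2.2.1 (add p2):
            ○ open, literals {p2=1}.
          branch 2.2.2 (add p4):
            ○ open, literals {p4=1}.
0 branches closed, 8 open.
Each open branch fixes some atoms; the unmentioned ones are free. Counting distinct full assignments: branch {p2=0, p4=0} (p3, p1) contributes 4 new; branch {p1=0, p2=0, p4=0} (p3) contributes 0 new; branch {p1=1, p2=1} (p4, p3) contributes 4 new; branch {p2=1, p4=1} (p3, p1) contributes 2 new; branch {p2=0} (p4, p3, p1) contributes 4 new; branch {p2=0} (p4, p3, p1) contributes 0 new; branch {p2=1} (p4, p3, p1) contributes 2 new; branch {p4=1} (p3, p1, p2) contributes 0 new. Total: 16.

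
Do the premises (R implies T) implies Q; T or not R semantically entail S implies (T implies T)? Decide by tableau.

Yes

Initial set: {((R implies T) implies Q); (T or not R); not (S implies (T implies T))}.
not (S implies (T implies T)): α-rule — add S, not (T implies T).
not (T implies T): α-rule — add T, not T.
× closes — contains both T and not T.
All 1 branch closes.
Every branch closed, so the premises entail the conclusion.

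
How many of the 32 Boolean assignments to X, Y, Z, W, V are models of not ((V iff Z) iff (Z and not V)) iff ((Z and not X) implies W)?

Initial set: {(not ((V iff Z) iff (Z and not V)) iff ((Z and not X) implies W))}.
(not ((V iff Z) iff (Z and not V)) iff ((Z and not X) implies W)): β-rule — branch into not ((V iff Z) iff (Z and not V)), ((Z and not X) implies W)  //  not not ((V iff Z) iff (Z and not V)), not ((Z and not X) implies W).
  branch 1 (add not ((V iff Z) iff (Z and not V)), ((Z and not X) implies W)):
    not ((V iff Z) iff (Z and not V)): β-rule — branch into (V iff Z), not (Z and not V)  //  not (V iff Z), (Z and not V).
      branch 1.1 (add (V iff Z), not (Z and not V)):
        ((Z and not X) implies W): β-rule — branch into not (Z and not X)  //  W.
          branch 1.1.1 (add not (Z and not X)):
            (V iff Z): β-rule — branch into V, Z  //  not V, not Z.
              branch 1.1.1.1 (add V, Z):
                not (Z and not V): β-rule — branch into not Z  //  not not V.
                  branch 1.1.1.1.1 (add not Z):
                    × closes — contains both Z and not Z.
                  branch 1.1.1.1.2 (add not not V):
                    not (Z and not X): β-rule — branch into not Z  //  not not X.
                      branch 1.1.1.1.2.1 (add not Z):
                        × closes — contains both Z and not Z.
                      branch 1.1.1.1.2.2 (add not not X):
                        ○ open, literals {V=1, X=1, Z=1}.
              branch 1.1.1.2 (add not V, not Z):
                not (Z and not V): β-rule — branch into not Z  //  not not V.
                  branch 1.1.1.2.1 (add not Z):
                    not (Z and not X): β-rule — branch into not Z  //  not not X.
                      branch 1.1.1.2.1.1 (add not Z):
                        ○ open, literals {V=0, Z=0}.
                      branch 1.1.1.2.1.2 (add not not X):
                        ○ open, literals {V=0, X=1, Z=0}.
                  branch 1.1.1.2.2 (add not not V):
                    × closes — contains both V and not V.
          branch 1.1.2 (add W):
            (V iff Z): β-rule — branch into V, Z  //  not V, not Z.
              branch 1.1.2.1 (add V, Z):
                not (Z and not V): β-rule — branch into not Z  //  not not V.
                  branch 1.1.2.1.1 (add not Z):
                    × closes — contains both Z and not Z.
                  branch 1.1.2.1.2 (add not not V):
                    ○ open, literals {V=1, W=1, Z=1}.
              branch 1.1.2.2 (add not V, not Z):
                not (Z and not V): β-rule — branch into not Z  //  not not V.
                  branch 1.1.2.2.1 (add not Z):
                    ○ open, literals {V=0, W=1, Z=0}.
                  branch 1.1.2.2.2 (add not not V):
                    × closes — contains both V and not V.
      branch 1.2 (add not (V iff Z), (Z and not V)):
        (Z and not V): α-rule — add Z, not V.
        ((Z and not X) implies W): β-rule — branch into not (Z and not X)  //  W.
          branch 1.2.1 (add not (Z and not X)):
            not (V iff Z): β-rule — branch into V, not Z  //  not V, Z.
              branch 1.2.1.1 (add V, not Z):
                × closes — contains both V and not V.
              branch 1.2.1.2 (add not V, Z):
                not (Z and not X): β-rule — branch into not Z  //  not not X.
                  branch 1.2.1.2.1 (add not Z):
                    × closes — contains both Z and not Z.
                  branch 1.2.1.2.2 (add not not X):
                    ○ open, literals {V=0, X=1, Z=1}.
          branch 1.2.2 (add W):
            not (V iff Z): β-rule — branch into V, not Z  //  not V, Z.
              branch 1.2.2.1 (add V, not Z):
                × closes — contains both V and not V.
              branch 1.2.2.2 (add not V, Z):
                ○ open, literals {V=0, W=1, Z=1}.
  branch 2 (add not not ((V iff Z) iff (Z and not V)), not ((Z and not X) implies W)):
    not ((Z and not X) implies W): α-rule — add (Z and not X), not W.
    (Z and not X): α-rule — add Z, not X.
    not not ((V iff Z) iff (Z and not V)): β-rule — branch into (V iff Z), (Z and not V)  //  not (V iff Z), not (Z and not V).
      branch 2.1 (add (V iff Z), (Z and not V)):
        (Z and not V): α-rule — add Z, not V.
        (V iff Z): β-rule — branch into V, Z  //  not V, not Z.
          branch 2.1.1 (add V, Z):
            × closes — contains both V and not V.
          branch 2.1.2 (add not V, not Z):
            × closes — contains both Z and not Z.
      branch 2.2 (add not (V iff Z), not (Z and not V)):
        not (V iff Z): β-rule — branch into V, not Z  //  not V, Z.
          branch 2.2.1 (add V, not Z):
            × closes — contains both Z and not Z.
          branch 2.2.2 (add not V, Z):
            not (Z and not V): β-rule — branch into not Z  //  not not V.
              branch 2.2.2.1 (add not Z):
                × closes — contains both Z and not Z.
              branch 2.2.2.2 (add not not V):
                × closes — contains both V and not V.
13 branches closed, 7 open.
Each open branch fixes some atoms; the unmentioned ones are free. Counting distinct full assignments: branch {V=1, X=1, Z=1} (Y, W) contributes 4 new; branch {V=0, Z=0} (X, Y, W) contributes 8 new; branch {V=0, X=1, Z=0} (Y, W) contributes 0 new; branch {V=1, W=1, Z=1} (X, Y) contributes 2 new; branch {V=0, W=1, Z=0} (X, Y) contributes 0 new; branch {V=0, X=1, Z=1} (Y, W) contributes 4 new; branch {V=0, W=1, Z=1} (X, Y) contributes 2 new. Total: 20.

20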